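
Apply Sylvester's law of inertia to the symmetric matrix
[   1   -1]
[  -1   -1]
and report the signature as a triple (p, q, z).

step 0: pivot 1 → sign +
step 1: pivot -2 → sign −
signature = (1, 1, 0)

Answer: (1, 1, 0)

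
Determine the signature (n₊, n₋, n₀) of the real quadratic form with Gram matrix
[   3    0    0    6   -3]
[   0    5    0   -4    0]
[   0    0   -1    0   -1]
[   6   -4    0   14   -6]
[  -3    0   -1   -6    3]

step 0: pivot 3 → sign +
step 1: pivot 5 → sign +
step 2: pivot -1 → sign −
step 3: pivot -6/5 → sign −
step 4: pivot 1 → sign +
signature = (3, 2, 0)

Answer: (3, 2, 0)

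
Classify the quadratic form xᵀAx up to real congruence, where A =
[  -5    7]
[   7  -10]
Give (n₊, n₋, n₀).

Answer: (0, 2, 0)

Derivation:
step 0: pivot -5 → sign −
step 1: pivot -1/5 → sign −
signature = (0, 2, 0)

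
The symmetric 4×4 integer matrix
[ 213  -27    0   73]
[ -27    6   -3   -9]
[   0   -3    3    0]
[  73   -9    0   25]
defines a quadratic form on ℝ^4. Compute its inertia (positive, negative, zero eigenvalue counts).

Answer: (3, 1, 0)

Derivation:
step 0: pivot 213 → sign +
step 1: pivot 183/71 → sign +
step 2: pivot -30/61 → sign −
step 3: pivot 2/15 → sign +
signature = (3, 1, 0)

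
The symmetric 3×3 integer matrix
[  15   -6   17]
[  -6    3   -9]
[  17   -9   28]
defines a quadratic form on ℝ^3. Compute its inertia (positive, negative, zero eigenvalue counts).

Answer: (3, 0, 0)

Derivation:
step 0: pivot 15 → sign +
step 1: pivot 3/5 → sign +
step 2: pivot 2/3 → sign +
signature = (3, 0, 0)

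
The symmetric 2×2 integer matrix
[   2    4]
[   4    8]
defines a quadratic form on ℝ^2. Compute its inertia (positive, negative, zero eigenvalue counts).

Answer: (1, 0, 1)

Derivation:
step 0: pivot 2 → sign +
step 1: row/col 1 already zero → sign 0
signature = (1, 0, 1)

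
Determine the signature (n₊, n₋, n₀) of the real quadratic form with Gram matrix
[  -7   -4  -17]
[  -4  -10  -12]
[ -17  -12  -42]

step 0: pivot -7 → sign −
step 1: pivot -54/7 → sign −
step 2: pivot -1/27 → sign −
signature = (0, 3, 0)

Answer: (0, 3, 0)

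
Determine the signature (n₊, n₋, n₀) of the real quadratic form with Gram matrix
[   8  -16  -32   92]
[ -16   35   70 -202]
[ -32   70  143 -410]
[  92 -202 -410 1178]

Answer: (3, 0, 1)

Derivation:
step 0: pivot 8 → sign +
step 1: pivot 3 → sign +
step 2: pivot 3 → sign +
step 3: row/col 3 already zero → sign 0
signature = (3, 0, 1)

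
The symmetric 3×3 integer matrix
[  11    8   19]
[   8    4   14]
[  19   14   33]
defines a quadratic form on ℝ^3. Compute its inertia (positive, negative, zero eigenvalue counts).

Answer: (2, 1, 0)

Derivation:
step 0: pivot 11 → sign +
step 1: pivot -20/11 → sign −
step 2: pivot 1/5 → sign +
signature = (2, 1, 0)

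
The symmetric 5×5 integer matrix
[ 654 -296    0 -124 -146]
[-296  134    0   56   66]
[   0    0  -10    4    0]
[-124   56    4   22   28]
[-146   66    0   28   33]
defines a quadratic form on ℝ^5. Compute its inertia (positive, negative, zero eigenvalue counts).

Answer: (3, 2, 0)

Derivation:
step 0: pivot 654 → sign +
step 1: pivot 10/327 → sign +
step 2: pivot -10 → sign −
step 3: pivot -2/5 → sign −
step 4: pivot 1/5 → sign +
signature = (3, 2, 0)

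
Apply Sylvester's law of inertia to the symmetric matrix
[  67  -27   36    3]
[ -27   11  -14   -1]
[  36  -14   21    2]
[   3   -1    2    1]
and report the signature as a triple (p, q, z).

step 0: pivot 67 → sign +
step 1: pivot 8/67 → sign +
step 2: pivot -1/2 → sign −
step 3: pivot 1 → sign +
signature = (3, 1, 0)

Answer: (3, 1, 0)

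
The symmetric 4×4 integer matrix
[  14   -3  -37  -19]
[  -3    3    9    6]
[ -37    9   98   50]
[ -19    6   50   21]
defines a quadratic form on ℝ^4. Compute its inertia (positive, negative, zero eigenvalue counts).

Answer: (2, 2, 0)

Derivation:
step 0: pivot 14 → sign +
step 1: pivot 33/14 → sign +
step 2: pivot -3/11 → sign −
step 3: pivot -2 → sign −
signature = (2, 2, 0)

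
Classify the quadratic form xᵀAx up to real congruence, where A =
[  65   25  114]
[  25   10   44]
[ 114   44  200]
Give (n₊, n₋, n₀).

step 0: pivot 65 → sign +
step 1: pivot 5/13 → sign +
step 2: row/col 2 already zero → sign 0
signature = (2, 0, 1)

Answer: (2, 0, 1)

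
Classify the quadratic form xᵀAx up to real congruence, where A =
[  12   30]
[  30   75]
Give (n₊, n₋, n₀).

Answer: (1, 0, 1)

Derivation:
step 0: pivot 12 → sign +
step 1: row/col 1 already zero → sign 0
signature = (1, 0, 1)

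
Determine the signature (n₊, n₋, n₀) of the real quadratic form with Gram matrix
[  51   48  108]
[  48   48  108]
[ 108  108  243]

Answer: (2, 0, 1)

Derivation:
step 0: pivot 51 → sign +
step 1: pivot 48/17 → sign +
step 2: row/col 2 already zero → sign 0
signature = (2, 0, 1)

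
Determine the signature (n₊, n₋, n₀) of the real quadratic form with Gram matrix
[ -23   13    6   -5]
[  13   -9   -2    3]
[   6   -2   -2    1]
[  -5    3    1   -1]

step 0: pivot -23 → sign −
step 1: pivot -38/23 → sign −
step 2: pivot 14/19 → sign +
step 3: pivot 1/14 → sign +
signature = (2, 2, 0)

Answer: (2, 2, 0)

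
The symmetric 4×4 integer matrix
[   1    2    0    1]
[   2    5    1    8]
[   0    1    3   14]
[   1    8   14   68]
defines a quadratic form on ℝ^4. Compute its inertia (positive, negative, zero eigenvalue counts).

step 0: pivot 1 → sign +
step 1: pivot 1 → sign +
step 2: pivot 2 → sign +
step 3: pivot -1 → sign −
signature = (3, 1, 0)

Answer: (3, 1, 0)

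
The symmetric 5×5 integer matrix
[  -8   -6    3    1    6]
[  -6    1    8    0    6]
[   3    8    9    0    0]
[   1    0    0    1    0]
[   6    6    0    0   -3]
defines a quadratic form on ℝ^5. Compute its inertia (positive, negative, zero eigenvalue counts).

step 0: pivot -8 → sign −
step 1: pivot 11/2 → sign +
step 2: pivot 181/44 → sign +
step 3: pivot 126/181 → sign +
step 4: pivot 1/7 → sign +
signature = (4, 1, 0)

Answer: (4, 1, 0)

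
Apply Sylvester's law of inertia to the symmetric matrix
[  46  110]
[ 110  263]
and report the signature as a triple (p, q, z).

step 0: pivot 46 → sign +
step 1: pivot -1/23 → sign −
signature = (1, 1, 0)

Answer: (1, 1, 0)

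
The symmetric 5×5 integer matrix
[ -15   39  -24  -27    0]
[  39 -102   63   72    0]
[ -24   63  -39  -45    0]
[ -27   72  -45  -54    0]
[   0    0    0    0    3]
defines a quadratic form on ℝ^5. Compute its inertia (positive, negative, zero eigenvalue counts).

step 0: pivot -15 → sign −
step 1: pivot -3/5 → sign −
step 2: pivot 3 → sign +
step 3: row/col 3 already zero → sign 0
step 4: row/col 4 already zero → sign 0
signature = (1, 2, 2)

Answer: (1, 2, 2)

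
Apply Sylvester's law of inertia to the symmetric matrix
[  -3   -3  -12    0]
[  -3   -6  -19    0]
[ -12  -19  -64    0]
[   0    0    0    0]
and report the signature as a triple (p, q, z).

Answer: (1, 2, 1)

Derivation:
step 0: pivot -3 → sign −
step 1: pivot -3 → sign −
step 2: pivot 1/3 → sign +
step 3: row/col 3 already zero → sign 0
signature = (1, 2, 1)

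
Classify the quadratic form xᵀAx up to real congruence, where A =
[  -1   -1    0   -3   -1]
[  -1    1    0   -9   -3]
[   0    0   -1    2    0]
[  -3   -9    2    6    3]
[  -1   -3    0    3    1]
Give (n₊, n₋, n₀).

Answer: (2, 2, 1)

Derivation:
step 0: pivot -1 → sign −
step 1: pivot 2 → sign +
step 2: pivot -1 → sign −
step 3: pivot 1 → sign +
step 4: row/col 4 already zero → sign 0
signature = (2, 2, 1)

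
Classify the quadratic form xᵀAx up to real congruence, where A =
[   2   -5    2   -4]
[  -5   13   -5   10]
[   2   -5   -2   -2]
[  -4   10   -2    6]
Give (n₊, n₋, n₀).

Answer: (2, 2, 0)

Derivation:
step 0: pivot 2 → sign +
step 1: pivot 1/2 → sign +
step 2: pivot -4 → sign −
step 3: pivot -1 → sign −
signature = (2, 2, 0)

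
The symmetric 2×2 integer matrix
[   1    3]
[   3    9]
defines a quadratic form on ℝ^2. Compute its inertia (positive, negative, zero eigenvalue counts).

step 0: pivot 1 → sign +
step 1: row/col 1 already zero → sign 0
signature = (1, 0, 1)

Answer: (1, 0, 1)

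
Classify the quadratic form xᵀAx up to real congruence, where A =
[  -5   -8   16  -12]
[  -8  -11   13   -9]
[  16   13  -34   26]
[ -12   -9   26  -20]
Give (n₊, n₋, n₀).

step 0: pivot -5 → sign −
step 1: pivot 9/5 → sign +
step 2: pivot -71 → sign −
step 3: pivot 2/71 → sign +
signature = (2, 2, 0)

Answer: (2, 2, 0)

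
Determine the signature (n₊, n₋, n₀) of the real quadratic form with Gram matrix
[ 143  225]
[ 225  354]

step 0: pivot 143 → sign +
step 1: pivot -3/143 → sign −
signature = (1, 1, 0)

Answer: (1, 1, 0)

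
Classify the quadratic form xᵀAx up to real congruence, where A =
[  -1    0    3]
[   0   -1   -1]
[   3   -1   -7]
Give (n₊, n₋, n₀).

step 0: pivot -1 → sign −
step 1: pivot -1 → sign −
step 2: pivot 3 → sign +
signature = (1, 2, 0)

Answer: (1, 2, 0)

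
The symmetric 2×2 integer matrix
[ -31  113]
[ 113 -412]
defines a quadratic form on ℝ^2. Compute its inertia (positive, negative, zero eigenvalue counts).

Answer: (0, 2, 0)

Derivation:
step 0: pivot -31 → sign −
step 1: pivot -3/31 → sign −
signature = (0, 2, 0)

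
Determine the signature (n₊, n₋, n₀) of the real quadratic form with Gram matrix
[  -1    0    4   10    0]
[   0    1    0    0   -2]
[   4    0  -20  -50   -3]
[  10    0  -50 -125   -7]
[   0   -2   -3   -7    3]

step 0: pivot -1 → sign −
step 1: pivot 1 → sign +
step 2: pivot -4 → sign −
step 3: pivot 5/4 → sign +
step 4: pivot -1/5 → sign −
signature = (2, 3, 0)

Answer: (2, 3, 0)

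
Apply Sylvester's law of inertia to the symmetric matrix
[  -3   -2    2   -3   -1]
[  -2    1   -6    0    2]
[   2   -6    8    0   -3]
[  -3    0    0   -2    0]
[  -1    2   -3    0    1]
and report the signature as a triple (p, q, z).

step 0: pivot -3 → sign −
step 1: pivot 7/3 → sign +
step 2: pivot -96/7 → sign −
step 3: pivot 5/8 → sign +
step 4: pivot -3/20 → sign −
signature = (2, 3, 0)

Answer: (2, 3, 0)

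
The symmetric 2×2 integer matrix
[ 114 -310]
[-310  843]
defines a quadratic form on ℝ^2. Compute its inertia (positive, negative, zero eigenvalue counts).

step 0: pivot 114 → sign +
step 1: pivot 1/57 → sign +
signature = (2, 0, 0)

Answer: (2, 0, 0)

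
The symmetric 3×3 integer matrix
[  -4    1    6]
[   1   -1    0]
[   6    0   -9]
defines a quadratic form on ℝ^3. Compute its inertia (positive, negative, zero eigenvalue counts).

step 0: pivot -4 → sign −
step 1: pivot -3/4 → sign −
step 2: pivot 3 → sign +
signature = (1, 2, 0)

Answer: (1, 2, 0)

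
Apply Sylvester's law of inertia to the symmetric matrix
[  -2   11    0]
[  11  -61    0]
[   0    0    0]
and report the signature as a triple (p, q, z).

step 0: pivot -2 → sign −
step 1: pivot -1/2 → sign −
step 2: row/col 2 already zero → sign 0
signature = (0, 2, 1)

Answer: (0, 2, 1)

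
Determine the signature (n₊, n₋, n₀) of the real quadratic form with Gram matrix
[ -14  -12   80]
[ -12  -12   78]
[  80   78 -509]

step 0: pivot -14 → sign −
step 1: pivot -12/7 → sign −
step 2: row/col 2 already zero → sign 0
signature = (0, 2, 1)

Answer: (0, 2, 1)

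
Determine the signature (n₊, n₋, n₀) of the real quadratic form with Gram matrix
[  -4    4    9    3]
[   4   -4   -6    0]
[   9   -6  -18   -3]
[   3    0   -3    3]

Answer: (1, 2, 1)

Derivation:
step 0: pivot -4 → sign −
step 1: pivot 9/4 → sign +
step 2: pivot -4 → sign −
step 3: row/col 3 already zero → sign 0
signature = (1, 2, 1)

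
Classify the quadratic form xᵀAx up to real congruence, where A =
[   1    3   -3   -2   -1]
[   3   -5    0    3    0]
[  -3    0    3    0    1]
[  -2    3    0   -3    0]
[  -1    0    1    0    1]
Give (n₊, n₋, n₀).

step 0: pivot 1 → sign +
step 1: pivot -14 → sign −
step 2: pivot -3/14 → sign −
step 3: pivot -1 → sign −
step 4: pivot 2/3 → sign +
signature = (2, 3, 0)

Answer: (2, 3, 0)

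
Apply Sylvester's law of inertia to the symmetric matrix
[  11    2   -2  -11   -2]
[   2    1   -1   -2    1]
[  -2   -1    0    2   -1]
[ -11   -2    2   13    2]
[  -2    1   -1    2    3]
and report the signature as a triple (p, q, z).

Answer: (3, 2, 0)

Derivation:
step 0: pivot 11 → sign +
step 1: pivot 7/11 → sign +
step 2: pivot -1 → sign −
step 3: pivot 2 → sign +
step 4: pivot -2/7 → sign −
signature = (3, 2, 0)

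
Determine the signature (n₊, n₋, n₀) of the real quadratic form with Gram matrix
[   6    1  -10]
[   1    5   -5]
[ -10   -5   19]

step 0: pivot 6 → sign +
step 1: pivot 29/6 → sign +
step 2: pivot 1/29 → sign +
signature = (3, 0, 0)

Answer: (3, 0, 0)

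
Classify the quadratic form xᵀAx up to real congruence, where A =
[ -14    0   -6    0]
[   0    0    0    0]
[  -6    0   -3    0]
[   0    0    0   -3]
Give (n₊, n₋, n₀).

step 0: pivot -14 → sign −
step 1: pivot -3/7 → sign −
step 2: pivot -3 → sign −
step 3: row/col 3 already zero → sign 0
signature = (0, 3, 1)

Answer: (0, 3, 1)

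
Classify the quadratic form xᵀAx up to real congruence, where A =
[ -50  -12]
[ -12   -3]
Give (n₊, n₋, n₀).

step 0: pivot -50 → sign −
step 1: pivot -3/25 → sign −
signature = (0, 2, 0)

Answer: (0, 2, 0)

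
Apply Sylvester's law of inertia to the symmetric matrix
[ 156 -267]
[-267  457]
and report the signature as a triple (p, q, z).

Answer: (2, 0, 0)

Derivation:
step 0: pivot 156 → sign +
step 1: pivot 1/52 → sign +
signature = (2, 0, 0)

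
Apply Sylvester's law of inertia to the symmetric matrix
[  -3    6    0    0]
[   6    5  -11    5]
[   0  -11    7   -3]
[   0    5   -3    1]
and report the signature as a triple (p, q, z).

step 0: pivot -3 → sign −
step 1: pivot 17 → sign +
step 2: pivot -2/17 → sign −
step 3: row/col 3 already zero → sign 0
signature = (1, 2, 1)

Answer: (1, 2, 1)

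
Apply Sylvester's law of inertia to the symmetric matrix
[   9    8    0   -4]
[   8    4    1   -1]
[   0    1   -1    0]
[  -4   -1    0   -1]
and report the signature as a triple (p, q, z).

Answer: (2, 2, 0)

Derivation:
step 0: pivot 9 → sign +
step 1: pivot -28/9 → sign −
step 2: pivot -19/28 → sign −
step 3: pivot 6/19 → sign +
signature = (2, 2, 0)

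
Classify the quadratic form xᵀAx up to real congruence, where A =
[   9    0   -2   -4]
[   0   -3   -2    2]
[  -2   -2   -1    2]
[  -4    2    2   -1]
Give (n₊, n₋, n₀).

Answer: (1, 3, 0)

Derivation:
step 0: pivot 9 → sign +
step 1: pivot -3 → sign −
step 2: pivot -1/9 → sign −
step 3: pivot -1 → sign −
signature = (1, 3, 0)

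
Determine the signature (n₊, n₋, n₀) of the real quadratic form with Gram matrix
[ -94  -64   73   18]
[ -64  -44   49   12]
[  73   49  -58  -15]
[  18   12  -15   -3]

Answer: (1, 3, 0)

Derivation:
step 0: pivot -94 → sign −
step 1: pivot -20/47 → sign −
step 2: pivot -3/20 → sign −
step 3: pivot 3 → sign +
signature = (1, 3, 0)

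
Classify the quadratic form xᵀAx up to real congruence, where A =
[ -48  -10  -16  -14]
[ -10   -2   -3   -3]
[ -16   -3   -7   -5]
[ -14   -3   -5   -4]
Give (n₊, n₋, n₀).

Answer: (1, 2, 1)

Derivation:
step 0: pivot -48 → sign −
step 1: pivot 1/12 → sign +
step 2: pivot -3 → sign −
step 3: row/col 3 already zero → sign 0
signature = (1, 2, 1)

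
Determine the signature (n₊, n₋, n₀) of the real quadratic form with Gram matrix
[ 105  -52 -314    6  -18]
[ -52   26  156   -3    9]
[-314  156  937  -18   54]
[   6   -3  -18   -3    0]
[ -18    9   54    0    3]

step 0: pivot 105 → sign +
step 1: pivot 26/105 → sign +
step 2: pivot -3 → sign −
step 3: pivot -87/26 → sign −
step 4: pivot 6/29 → sign +
signature = (3, 2, 0)

Answer: (3, 2, 0)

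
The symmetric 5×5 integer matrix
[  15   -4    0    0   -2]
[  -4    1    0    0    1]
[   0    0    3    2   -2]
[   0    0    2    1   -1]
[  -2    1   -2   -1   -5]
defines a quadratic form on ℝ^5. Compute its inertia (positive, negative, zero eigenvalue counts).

Answer: (2, 3, 0)

Derivation:
step 0: pivot 15 → sign +
step 1: pivot -1/15 → sign −
step 2: pivot 3 → sign +
step 3: pivot -1/3 → sign −
step 4: pivot -3 → sign −
signature = (2, 3, 0)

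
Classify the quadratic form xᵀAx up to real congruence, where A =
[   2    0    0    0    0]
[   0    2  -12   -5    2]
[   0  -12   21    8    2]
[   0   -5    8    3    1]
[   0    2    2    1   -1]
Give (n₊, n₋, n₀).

step 0: pivot 2 → sign +
step 1: pivot 2 → sign +
step 2: pivot -51 → sign −
step 3: pivot -1/102 → sign −
step 4: pivot 1 → sign +
signature = (3, 2, 0)

Answer: (3, 2, 0)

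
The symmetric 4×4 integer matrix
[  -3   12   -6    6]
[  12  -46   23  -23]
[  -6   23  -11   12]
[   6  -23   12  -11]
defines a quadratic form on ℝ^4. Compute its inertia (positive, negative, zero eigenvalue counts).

step 0: pivot -3 → sign −
step 1: pivot 2 → sign +
step 2: pivot 1/2 → sign +
step 3: row/col 3 already zero → sign 0
signature = (2, 1, 1)

Answer: (2, 1, 1)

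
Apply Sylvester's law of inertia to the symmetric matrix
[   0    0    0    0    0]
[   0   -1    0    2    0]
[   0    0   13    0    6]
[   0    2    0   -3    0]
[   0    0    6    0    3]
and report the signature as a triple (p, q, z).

Answer: (3, 1, 1)

Derivation:
step 0: pivot -1 → sign −
step 1: pivot 13 → sign +
step 2: pivot 1 → sign +
step 3: pivot 3/13 → sign +
step 4: row/col 4 already zero → sign 0
signature = (3, 1, 1)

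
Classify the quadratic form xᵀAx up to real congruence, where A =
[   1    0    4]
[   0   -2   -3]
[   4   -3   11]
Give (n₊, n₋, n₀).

step 0: pivot 1 → sign +
step 1: pivot -2 → sign −
step 2: pivot -1/2 → sign −
signature = (1, 2, 0)

Answer: (1, 2, 0)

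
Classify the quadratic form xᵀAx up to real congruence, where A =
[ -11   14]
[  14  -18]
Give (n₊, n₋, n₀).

step 0: pivot -11 → sign −
step 1: pivot -2/11 → sign −
signature = (0, 2, 0)

Answer: (0, 2, 0)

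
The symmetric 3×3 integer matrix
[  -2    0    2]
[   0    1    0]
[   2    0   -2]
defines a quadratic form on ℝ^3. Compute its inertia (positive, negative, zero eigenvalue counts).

Answer: (1, 1, 1)

Derivation:
step 0: pivot -2 → sign −
step 1: pivot 1 → sign +
step 2: row/col 2 already zero → sign 0
signature = (1, 1, 1)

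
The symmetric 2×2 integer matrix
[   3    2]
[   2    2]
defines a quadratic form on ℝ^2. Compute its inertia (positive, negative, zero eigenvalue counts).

Answer: (2, 0, 0)

Derivation:
step 0: pivot 3 → sign +
step 1: pivot 2/3 → sign +
signature = (2, 0, 0)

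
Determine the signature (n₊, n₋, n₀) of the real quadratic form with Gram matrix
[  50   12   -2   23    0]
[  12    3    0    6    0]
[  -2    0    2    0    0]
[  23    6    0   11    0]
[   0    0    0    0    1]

step 0: pivot 50 → sign +
step 1: pivot 3/25 → sign +
step 2: pivot -3/2 → sign −
step 3: pivot 2/3 → sign +
step 4: pivot 1 → sign +
signature = (4, 1, 0)

Answer: (4, 1, 0)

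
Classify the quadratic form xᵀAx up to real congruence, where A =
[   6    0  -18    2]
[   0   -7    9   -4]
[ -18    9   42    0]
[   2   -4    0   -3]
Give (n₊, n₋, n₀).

Answer: (2, 2, 0)

Derivation:
step 0: pivot 6 → sign +
step 1: pivot -7 → sign −
step 2: pivot -3/7 → sign −
step 3: pivot 1/3 → sign +
signature = (2, 2, 0)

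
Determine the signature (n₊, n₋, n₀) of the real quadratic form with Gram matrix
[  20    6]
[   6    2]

step 0: pivot 20 → sign +
step 1: pivot 1/5 → sign +
signature = (2, 0, 0)

Answer: (2, 0, 0)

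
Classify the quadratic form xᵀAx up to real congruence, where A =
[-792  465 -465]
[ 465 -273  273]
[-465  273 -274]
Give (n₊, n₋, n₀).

step 0: pivot -792 → sign −
step 1: pivot 1/88 → sign +
step 2: pivot -1 → sign −
signature = (1, 2, 0)

Answer: (1, 2, 0)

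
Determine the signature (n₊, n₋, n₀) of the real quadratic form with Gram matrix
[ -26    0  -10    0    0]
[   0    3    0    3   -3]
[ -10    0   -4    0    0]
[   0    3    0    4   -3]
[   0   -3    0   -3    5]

step 0: pivot -26 → sign −
step 1: pivot 3 → sign +
step 2: pivot -2/13 → sign −
step 3: pivot 1 → sign +
step 4: pivot 2 → sign +
signature = (3, 2, 0)

Answer: (3, 2, 0)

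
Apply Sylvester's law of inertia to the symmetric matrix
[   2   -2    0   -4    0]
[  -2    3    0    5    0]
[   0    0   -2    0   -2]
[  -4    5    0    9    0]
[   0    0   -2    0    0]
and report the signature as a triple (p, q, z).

step 0: pivot 2 → sign +
step 1: pivot 1 → sign +
step 2: pivot -2 → sign −
step 3: pivot 2 → sign +
step 4: row/col 4 already zero → sign 0
signature = (3, 1, 1)

Answer: (3, 1, 1)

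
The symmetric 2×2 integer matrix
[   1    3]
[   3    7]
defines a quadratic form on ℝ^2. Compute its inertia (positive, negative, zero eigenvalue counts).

step 0: pivot 1 → sign +
step 1: pivot -2 → sign −
signature = (1, 1, 0)

Answer: (1, 1, 0)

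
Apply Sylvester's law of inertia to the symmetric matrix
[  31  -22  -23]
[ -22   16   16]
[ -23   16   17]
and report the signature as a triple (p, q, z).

Answer: (2, 1, 0)

Derivation:
step 0: pivot 31 → sign +
step 1: pivot 12/31 → sign +
step 2: pivot -1/3 → sign −
signature = (2, 1, 0)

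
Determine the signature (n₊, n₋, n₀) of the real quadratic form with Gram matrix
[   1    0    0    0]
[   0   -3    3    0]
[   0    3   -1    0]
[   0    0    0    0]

Answer: (2, 1, 1)

Derivation:
step 0: pivot 1 → sign +
step 1: pivot -3 → sign −
step 2: pivot 2 → sign +
step 3: row/col 3 already zero → sign 0
signature = (2, 1, 1)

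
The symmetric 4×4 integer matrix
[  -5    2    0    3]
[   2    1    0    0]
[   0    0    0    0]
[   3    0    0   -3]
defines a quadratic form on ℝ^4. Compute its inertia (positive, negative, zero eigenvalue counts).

step 0: pivot -5 → sign −
step 1: pivot 9/5 → sign +
step 2: pivot -2 → sign −
step 3: row/col 3 already zero → sign 0
signature = (1, 2, 1)

Answer: (1, 2, 1)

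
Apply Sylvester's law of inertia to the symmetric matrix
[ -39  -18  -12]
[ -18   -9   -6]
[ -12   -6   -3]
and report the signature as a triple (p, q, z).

Answer: (1, 2, 0)

Derivation:
step 0: pivot -39 → sign −
step 1: pivot -9/13 → sign −
step 2: pivot 1 → sign +
signature = (1, 2, 0)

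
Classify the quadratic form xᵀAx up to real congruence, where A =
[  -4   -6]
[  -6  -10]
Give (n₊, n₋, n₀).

Answer: (0, 2, 0)

Derivation:
step 0: pivot -4 → sign −
step 1: pivot -1 → sign −
signature = (0, 2, 0)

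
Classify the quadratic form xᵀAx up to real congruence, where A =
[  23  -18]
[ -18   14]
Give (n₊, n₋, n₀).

Answer: (1, 1, 0)

Derivation:
step 0: pivot 23 → sign +
step 1: pivot -2/23 → sign −
signature = (1, 1, 0)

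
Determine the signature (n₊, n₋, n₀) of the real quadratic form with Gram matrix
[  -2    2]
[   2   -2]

Answer: (0, 1, 1)

Derivation:
step 0: pivot -2 → sign −
step 1: row/col 1 already zero → sign 0
signature = (0, 1, 1)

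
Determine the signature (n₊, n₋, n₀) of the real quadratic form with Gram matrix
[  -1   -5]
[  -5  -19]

Answer: (1, 1, 0)

Derivation:
step 0: pivot -1 → sign −
step 1: pivot 6 → sign +
signature = (1, 1, 0)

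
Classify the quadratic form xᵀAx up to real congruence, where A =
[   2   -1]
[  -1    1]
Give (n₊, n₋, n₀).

step 0: pivot 2 → sign +
step 1: pivot 1/2 → sign +
signature = (2, 0, 0)

Answer: (2, 0, 0)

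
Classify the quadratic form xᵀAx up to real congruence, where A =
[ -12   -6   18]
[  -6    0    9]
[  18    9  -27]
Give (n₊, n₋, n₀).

step 0: pivot -12 → sign −
step 1: pivot 3 → sign +
step 2: row/col 2 already zero → sign 0
signature = (1, 1, 1)

Answer: (1, 1, 1)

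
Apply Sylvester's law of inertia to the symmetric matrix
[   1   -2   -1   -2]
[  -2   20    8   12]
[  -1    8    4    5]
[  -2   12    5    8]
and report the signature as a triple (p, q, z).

Answer: (3, 0, 1)

Derivation:
step 0: pivot 1 → sign +
step 1: pivot 16 → sign +
step 2: pivot 3/4 → sign +
step 3: row/col 3 already zero → sign 0
signature = (3, 0, 1)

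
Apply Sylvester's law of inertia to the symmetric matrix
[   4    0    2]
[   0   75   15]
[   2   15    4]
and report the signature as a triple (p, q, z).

Answer: (2, 0, 1)

Derivation:
step 0: pivot 4 → sign +
step 1: pivot 75 → sign +
step 2: row/col 2 already zero → sign 0
signature = (2, 0, 1)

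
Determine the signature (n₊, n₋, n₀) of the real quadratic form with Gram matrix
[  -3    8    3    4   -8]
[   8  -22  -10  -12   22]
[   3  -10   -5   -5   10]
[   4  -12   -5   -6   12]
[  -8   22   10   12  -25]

Answer: (1, 4, 0)

Derivation:
step 0: pivot -3 → sign −
step 1: pivot -2/3 → sign −
step 2: pivot 4 → sign +
step 3: pivot -1/4 → sign −
step 4: pivot -3 → sign −
signature = (1, 4, 0)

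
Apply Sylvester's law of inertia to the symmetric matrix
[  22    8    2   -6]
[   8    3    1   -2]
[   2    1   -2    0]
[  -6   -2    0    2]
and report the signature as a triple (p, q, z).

Answer: (2, 1, 1)

Derivation:
step 0: pivot 22 → sign +
step 1: pivot 1/11 → sign +
step 2: pivot -3 → sign −
step 3: row/col 3 already zero → sign 0
signature = (2, 1, 1)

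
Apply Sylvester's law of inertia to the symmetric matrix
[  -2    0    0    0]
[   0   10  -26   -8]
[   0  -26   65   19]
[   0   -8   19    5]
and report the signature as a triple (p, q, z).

Answer: (1, 3, 0)

Derivation:
step 0: pivot -2 → sign −
step 1: pivot 10 → sign +
step 2: pivot -13/5 → sign −
step 3: pivot -2/13 → sign −
signature = (1, 3, 0)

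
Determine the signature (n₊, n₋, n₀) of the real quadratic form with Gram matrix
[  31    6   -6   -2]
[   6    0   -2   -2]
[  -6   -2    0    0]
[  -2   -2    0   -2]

Answer: (2, 2, 0)

Derivation:
step 0: pivot 31 → sign +
step 1: pivot -36/31 → sign −
step 2: pivot -5/9 → sign −
step 3: pivot 6/5 → sign +
signature = (2, 2, 0)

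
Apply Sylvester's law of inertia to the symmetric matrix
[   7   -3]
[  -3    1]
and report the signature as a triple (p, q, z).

step 0: pivot 7 → sign +
step 1: pivot -2/7 → sign −
signature = (1, 1, 0)

Answer: (1, 1, 0)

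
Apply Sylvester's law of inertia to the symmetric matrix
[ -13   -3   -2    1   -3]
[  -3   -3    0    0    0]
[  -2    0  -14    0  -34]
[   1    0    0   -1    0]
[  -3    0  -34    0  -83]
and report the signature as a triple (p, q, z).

step 0: pivot -13 → sign −
step 1: pivot -30/13 → sign −
step 2: pivot -68/5 → sign −
step 3: pivot -61/68 → sign −
step 4: pivot -2/61 → sign −
signature = (0, 5, 0)

Answer: (0, 5, 0)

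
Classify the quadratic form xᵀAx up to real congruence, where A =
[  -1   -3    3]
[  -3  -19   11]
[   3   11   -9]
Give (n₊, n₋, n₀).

step 0: pivot -1 → sign −
step 1: pivot -10 → sign −
step 2: pivot 2/5 → sign +
signature = (1, 2, 0)

Answer: (1, 2, 0)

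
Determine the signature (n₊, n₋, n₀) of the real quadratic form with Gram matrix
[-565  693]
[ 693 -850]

step 0: pivot -565 → sign −
step 1: pivot -1/565 → sign −
signature = (0, 2, 0)

Answer: (0, 2, 0)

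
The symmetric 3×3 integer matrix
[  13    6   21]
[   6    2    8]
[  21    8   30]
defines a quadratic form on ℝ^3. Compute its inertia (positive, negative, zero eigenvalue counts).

step 0: pivot 13 → sign +
step 1: pivot -10/13 → sign −
step 2: pivot -1/5 → sign −
signature = (1, 2, 0)

Answer: (1, 2, 0)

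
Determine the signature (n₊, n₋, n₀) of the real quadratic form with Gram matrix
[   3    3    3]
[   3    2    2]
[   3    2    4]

Answer: (2, 1, 0)

Derivation:
step 0: pivot 3 → sign +
step 1: pivot -1 → sign −
step 2: pivot 2 → sign +
signature = (2, 1, 0)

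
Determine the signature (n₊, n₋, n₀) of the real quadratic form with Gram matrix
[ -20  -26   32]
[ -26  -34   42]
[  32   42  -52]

step 0: pivot -20 → sign −
step 1: pivot -1/5 → sign −
step 2: row/col 2 already zero → sign 0
signature = (0, 2, 1)

Answer: (0, 2, 1)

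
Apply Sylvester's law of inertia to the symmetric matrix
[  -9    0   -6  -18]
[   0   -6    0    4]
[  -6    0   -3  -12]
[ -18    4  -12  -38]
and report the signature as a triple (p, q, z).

Answer: (2, 2, 0)

Derivation:
step 0: pivot -9 → sign −
step 1: pivot -6 → sign −
step 2: pivot 1 → sign +
step 3: pivot 2/3 → sign +
signature = (2, 2, 0)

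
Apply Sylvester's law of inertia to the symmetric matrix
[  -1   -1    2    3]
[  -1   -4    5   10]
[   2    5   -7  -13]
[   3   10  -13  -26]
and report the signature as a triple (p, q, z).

Answer: (0, 3, 1)

Derivation:
step 0: pivot -1 → sign −
step 1: pivot -3 → sign −
step 2: pivot -2/3 → sign −
step 3: row/col 3 already zero → sign 0
signature = (0, 3, 1)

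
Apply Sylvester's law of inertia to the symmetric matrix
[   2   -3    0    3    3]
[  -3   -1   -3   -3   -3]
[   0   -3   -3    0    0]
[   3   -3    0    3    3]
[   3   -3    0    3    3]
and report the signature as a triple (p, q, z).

step 0: pivot 2 → sign +
step 1: pivot -11/2 → sign −
step 2: pivot -15/11 → sign −
step 3: pivot -3/5 → sign −
step 4: row/col 4 already zero → sign 0
signature = (1, 3, 1)

Answer: (1, 3, 1)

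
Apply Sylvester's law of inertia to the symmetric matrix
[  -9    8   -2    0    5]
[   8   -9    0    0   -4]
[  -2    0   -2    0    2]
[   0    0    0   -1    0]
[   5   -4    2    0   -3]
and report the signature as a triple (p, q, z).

step 0: pivot -9 → sign −
step 1: pivot -17/9 → sign −
step 2: pivot 2/17 → sign +
step 3: pivot -1 → sign −
step 4: pivot -2 → sign −
signature = (1, 4, 0)

Answer: (1, 4, 0)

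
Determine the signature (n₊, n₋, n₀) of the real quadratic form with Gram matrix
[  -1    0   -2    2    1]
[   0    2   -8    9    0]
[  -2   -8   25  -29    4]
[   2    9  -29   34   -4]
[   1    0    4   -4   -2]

Answer: (3, 2, 0)

Derivation:
step 0: pivot -1 → sign −
step 1: pivot 2 → sign +
step 2: pivot -3 → sign −
step 3: pivot 1/2 → sign +
step 4: pivot 1/3 → sign +
signature = (3, 2, 0)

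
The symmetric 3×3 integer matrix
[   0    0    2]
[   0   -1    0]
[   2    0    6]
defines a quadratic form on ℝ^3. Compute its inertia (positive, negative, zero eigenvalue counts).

step 0: pivot -1 → sign −
step 1: pivot 6 → sign +
step 2: pivot -2/3 → sign −
signature = (1, 2, 0)

Answer: (1, 2, 0)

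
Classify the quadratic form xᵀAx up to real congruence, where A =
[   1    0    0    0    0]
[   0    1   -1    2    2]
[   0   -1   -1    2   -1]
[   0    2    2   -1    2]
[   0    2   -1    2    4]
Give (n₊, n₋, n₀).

step 0: pivot 1 → sign +
step 1: pivot 1 → sign +
step 2: pivot -2 → sign −
step 3: pivot 3 → sign +
step 4: pivot 1/2 → sign +
signature = (4, 1, 0)

Answer: (4, 1, 0)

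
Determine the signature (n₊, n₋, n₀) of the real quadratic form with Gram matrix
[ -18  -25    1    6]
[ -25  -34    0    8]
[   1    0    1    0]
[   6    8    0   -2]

Answer: (1, 3, 0)

Derivation:
step 0: pivot -18 → sign −
step 1: pivot 13/18 → sign +
step 2: pivot -21/13 → sign −
step 3: pivot -2/21 → sign −
signature = (1, 3, 0)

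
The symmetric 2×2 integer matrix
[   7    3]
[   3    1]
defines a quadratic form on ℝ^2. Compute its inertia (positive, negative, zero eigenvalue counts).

step 0: pivot 7 → sign +
step 1: pivot -2/7 → sign −
signature = (1, 1, 0)

Answer: (1, 1, 0)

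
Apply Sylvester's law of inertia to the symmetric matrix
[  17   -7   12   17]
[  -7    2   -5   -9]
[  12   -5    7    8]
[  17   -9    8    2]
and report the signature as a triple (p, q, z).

step 0: pivot 17 → sign +
step 1: pivot -15/17 → sign −
step 2: pivot -22/15 → sign −
step 3: pivot -3/11 → sign −
signature = (1, 3, 0)

Answer: (1, 3, 0)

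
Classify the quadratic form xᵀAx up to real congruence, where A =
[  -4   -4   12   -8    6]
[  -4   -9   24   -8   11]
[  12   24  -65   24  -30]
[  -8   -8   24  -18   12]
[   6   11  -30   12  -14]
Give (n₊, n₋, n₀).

step 0: pivot -4 → sign −
step 1: pivot -5 → sign −
step 2: pivot -1/5 → sign −
step 3: pivot -2 → sign −
step 4: row/col 4 already zero → sign 0
signature = (0, 4, 1)

Answer: (0, 4, 1)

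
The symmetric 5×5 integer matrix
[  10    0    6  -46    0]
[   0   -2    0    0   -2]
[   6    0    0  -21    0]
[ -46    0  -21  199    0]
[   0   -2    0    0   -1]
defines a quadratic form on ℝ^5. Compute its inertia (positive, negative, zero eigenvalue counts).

step 0: pivot 10 → sign +
step 1: pivot -2 → sign −
step 2: pivot -18/5 → sign −
step 3: pivot -1/2 → sign −
step 4: pivot 1 → sign +
signature = (2, 3, 0)

Answer: (2, 3, 0)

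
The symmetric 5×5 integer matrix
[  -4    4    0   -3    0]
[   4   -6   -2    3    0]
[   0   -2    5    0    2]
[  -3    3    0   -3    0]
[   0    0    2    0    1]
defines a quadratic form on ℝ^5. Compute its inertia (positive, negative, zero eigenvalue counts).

Answer: (2, 3, 0)

Derivation:
step 0: pivot -4 → sign −
step 1: pivot -2 → sign −
step 2: pivot 7 → sign +
step 3: pivot -3/4 → sign −
step 4: pivot 3/7 → sign +
signature = (2, 3, 0)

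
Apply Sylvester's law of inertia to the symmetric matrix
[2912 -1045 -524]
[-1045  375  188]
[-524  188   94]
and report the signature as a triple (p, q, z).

Answer: (1, 2, 0)

Derivation:
step 0: pivot 2912 → sign +
step 1: pivot -25/2912 → sign −
step 2: pivot -2/25 → sign −
signature = (1, 2, 0)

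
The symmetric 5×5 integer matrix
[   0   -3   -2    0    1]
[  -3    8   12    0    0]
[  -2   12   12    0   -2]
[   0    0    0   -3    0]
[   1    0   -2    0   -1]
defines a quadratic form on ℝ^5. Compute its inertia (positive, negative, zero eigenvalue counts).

step 0: pivot 8 → sign +
step 1: pivot -9/8 → sign −
step 2: pivot -4/9 → sign −
step 3: pivot -3 → sign −
step 4: row/col 4 already zero → sign 0
signature = (1, 3, 1)

Answer: (1, 3, 1)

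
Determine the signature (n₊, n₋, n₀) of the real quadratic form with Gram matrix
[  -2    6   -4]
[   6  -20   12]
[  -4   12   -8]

Answer: (0, 2, 1)

Derivation:
step 0: pivot -2 → sign −
step 1: pivot -2 → sign −
step 2: row/col 2 already zero → sign 0
signature = (0, 2, 1)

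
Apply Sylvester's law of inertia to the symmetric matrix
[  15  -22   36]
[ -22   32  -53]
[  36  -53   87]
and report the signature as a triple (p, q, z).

Answer: (2, 1, 0)

Derivation:
step 0: pivot 15 → sign +
step 1: pivot -4/15 → sign −
step 2: pivot 3/4 → sign +
signature = (2, 1, 0)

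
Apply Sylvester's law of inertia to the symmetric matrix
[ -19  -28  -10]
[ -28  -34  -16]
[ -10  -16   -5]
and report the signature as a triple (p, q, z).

Answer: (2, 1, 0)

Derivation:
step 0: pivot -19 → sign −
step 1: pivot 138/19 → sign +
step 2: pivot 1/23 → sign +
signature = (2, 1, 0)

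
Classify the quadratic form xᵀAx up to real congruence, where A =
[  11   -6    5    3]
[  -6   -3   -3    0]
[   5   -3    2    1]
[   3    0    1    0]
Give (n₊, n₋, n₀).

step 0: pivot 11 → sign +
step 1: pivot -69/11 → sign −
step 2: pivot -6/23 → sign −
step 3: pivot 1/3 → sign +
signature = (2, 2, 0)

Answer: (2, 2, 0)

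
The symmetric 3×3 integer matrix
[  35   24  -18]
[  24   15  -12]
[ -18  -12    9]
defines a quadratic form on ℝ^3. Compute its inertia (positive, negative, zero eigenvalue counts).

Answer: (1, 2, 0)

Derivation:
step 0: pivot 35 → sign +
step 1: pivot -51/35 → sign −
step 2: pivot -3/17 → sign −
signature = (1, 2, 0)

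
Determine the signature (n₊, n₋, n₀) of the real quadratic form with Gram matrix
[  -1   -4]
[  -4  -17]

step 0: pivot -1 → sign −
step 1: pivot -1 → sign −
signature = (0, 2, 0)

Answer: (0, 2, 0)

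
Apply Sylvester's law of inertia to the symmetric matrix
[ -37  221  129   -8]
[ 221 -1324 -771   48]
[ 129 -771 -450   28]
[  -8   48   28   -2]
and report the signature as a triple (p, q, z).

Answer: (0, 4, 0)

Derivation:
step 0: pivot -37 → sign −
step 1: pivot -147/37 → sign −
step 2: pivot -9/49 → sign −
step 3: pivot -2/9 → sign −
signature = (0, 4, 0)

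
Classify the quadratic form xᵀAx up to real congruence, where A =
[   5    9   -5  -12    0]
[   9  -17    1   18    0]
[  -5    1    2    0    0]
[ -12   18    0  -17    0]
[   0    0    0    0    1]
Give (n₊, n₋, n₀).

Answer: (4, 1, 0)

Derivation:
step 0: pivot 5 → sign +
step 1: pivot -166/5 → sign −
step 2: pivot 1/83 → sign +
step 3: pivot 1 → sign +
step 4: pivot 1 → sign +
signature = (4, 1, 0)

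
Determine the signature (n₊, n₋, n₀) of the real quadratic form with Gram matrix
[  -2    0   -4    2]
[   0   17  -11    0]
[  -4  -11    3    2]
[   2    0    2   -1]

step 0: pivot -2 → sign −
step 1: pivot 17 → sign +
step 2: pivot 66/17 → sign +
step 3: pivot -1/33 → sign −
signature = (2, 2, 0)

Answer: (2, 2, 0)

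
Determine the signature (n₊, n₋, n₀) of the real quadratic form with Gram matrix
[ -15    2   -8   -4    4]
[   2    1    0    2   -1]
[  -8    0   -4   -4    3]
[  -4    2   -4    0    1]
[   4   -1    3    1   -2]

Answer: (1, 3, 1)

Derivation:
step 0: pivot -15 → sign −
step 1: pivot 19/15 → sign +
step 2: pivot -12/19 → sign −
step 3: pivot -3/4 → sign −
step 4: row/col 4 already zero → sign 0
signature = (1, 3, 1)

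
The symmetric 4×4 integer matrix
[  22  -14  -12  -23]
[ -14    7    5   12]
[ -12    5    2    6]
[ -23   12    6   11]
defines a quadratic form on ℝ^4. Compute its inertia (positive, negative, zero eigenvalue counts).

step 0: pivot 22 → sign +
step 1: pivot -21/11 → sign −
step 2: pivot -19/21 → sign −
step 3: pivot -3/38 → sign −
signature = (1, 3, 0)

Answer: (1, 3, 0)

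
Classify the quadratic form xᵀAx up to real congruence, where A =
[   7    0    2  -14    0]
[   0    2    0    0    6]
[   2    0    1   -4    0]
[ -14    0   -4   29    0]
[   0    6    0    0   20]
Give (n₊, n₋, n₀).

step 0: pivot 7 → sign +
step 1: pivot 2 → sign +
step 2: pivot 3/7 → sign +
step 3: pivot 1 → sign +
step 4: pivot 2 → sign +
signature = (5, 0, 0)

Answer: (5, 0, 0)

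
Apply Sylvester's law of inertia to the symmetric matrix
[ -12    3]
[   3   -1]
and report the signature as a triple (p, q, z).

Answer: (0, 2, 0)

Derivation:
step 0: pivot -12 → sign −
step 1: pivot -1/4 → sign −
signature = (0, 2, 0)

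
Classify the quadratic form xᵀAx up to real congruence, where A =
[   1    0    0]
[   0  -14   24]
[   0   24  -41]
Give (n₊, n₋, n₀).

Answer: (2, 1, 0)

Derivation:
step 0: pivot 1 → sign +
step 1: pivot -14 → sign −
step 2: pivot 1/7 → sign +
signature = (2, 1, 0)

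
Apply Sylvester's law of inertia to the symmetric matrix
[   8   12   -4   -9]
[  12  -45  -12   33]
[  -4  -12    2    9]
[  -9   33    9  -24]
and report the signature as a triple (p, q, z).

step 0: pivot 8 → sign +
step 1: pivot -63 → sign −
step 2: pivot 4/7 → sign +
step 3: pivot 3/16 → sign +
signature = (3, 1, 0)

Answer: (3, 1, 0)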